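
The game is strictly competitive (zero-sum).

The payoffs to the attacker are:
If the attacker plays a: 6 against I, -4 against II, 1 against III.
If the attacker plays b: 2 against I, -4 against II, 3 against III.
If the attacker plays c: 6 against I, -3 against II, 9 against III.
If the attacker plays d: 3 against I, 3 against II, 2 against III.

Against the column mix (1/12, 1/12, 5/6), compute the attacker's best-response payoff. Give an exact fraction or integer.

a: (6)·(1/12) + (-4)·(1/12) + (1)·(5/6) = 1.
b: (2)·(1/12) + (-4)·(1/12) + (3)·(5/6) = 7/3.
c: (6)·(1/12) + (-3)·(1/12) + (9)·(5/6) = 31/4.
d: (3)·(1/12) + (3)·(1/12) + (2)·(5/6) = 13/6.
The best pure response is c with expected payoff 31/4.

31/4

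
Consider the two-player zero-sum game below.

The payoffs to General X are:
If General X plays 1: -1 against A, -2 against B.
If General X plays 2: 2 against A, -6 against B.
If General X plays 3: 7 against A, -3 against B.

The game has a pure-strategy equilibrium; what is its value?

Row minima: -2, -6, -3 → General X's maximin is -2.
Column maxima: 7, -2 → General Y's minimax is -2.
They coincide at (1, B), so the value is -2.

-2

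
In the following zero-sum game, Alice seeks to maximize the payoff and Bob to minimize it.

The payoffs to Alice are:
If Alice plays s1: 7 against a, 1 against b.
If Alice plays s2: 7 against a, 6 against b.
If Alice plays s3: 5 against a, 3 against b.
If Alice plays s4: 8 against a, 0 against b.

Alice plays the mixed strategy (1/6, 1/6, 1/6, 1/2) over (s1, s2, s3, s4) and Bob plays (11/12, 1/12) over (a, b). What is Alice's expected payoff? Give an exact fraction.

161/24

Against (11/12, 1/12), each row's expected payoff is s1: 13/2; s2: 83/12; s3: 29/6; s4: 22/3.
Taking the (1/6, 1/6, 1/6, 1/2)-weighted average: (1/6)·(13/2) + (1/6)·(83/12) + (1/6)·(29/6) + (1/2)·(22/3) = 161/24.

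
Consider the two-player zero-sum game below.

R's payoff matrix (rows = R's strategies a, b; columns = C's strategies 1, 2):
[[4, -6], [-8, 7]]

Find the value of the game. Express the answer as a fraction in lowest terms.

Row minima are -6 and -8, so R's maximin is -6; column maxima are 4 and 7, so C's minimax is 4. These differ, so the equilibrium is in mixed strategies.
Let R play a with probability p. C is indifferent when 4p − 8(1−p) = −6p + 7(1−p), giving p = 3/5.
Let C play 1 with probability q. R is indifferent when 4q − 6(1−q) = −8q + 7(1−q), giving q = 13/25.
The value is 4·(13/25) + (-6)·(12/25) = -4/5.

-4/5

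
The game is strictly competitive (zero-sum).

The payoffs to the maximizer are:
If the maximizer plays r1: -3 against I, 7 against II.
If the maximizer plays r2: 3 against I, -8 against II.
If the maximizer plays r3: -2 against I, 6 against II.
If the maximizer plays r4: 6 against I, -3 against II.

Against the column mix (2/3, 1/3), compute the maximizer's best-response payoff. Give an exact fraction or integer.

r1: (-3)·(2/3) + (7)·(1/3) = 1/3.
r2: (3)·(2/3) + (-8)·(1/3) = -2/3.
r3: (-2)·(2/3) + (6)·(1/3) = 2/3.
r4: (6)·(2/3) + (-3)·(1/3) = 3.
The best pure response is r4 with expected payoff 3.

3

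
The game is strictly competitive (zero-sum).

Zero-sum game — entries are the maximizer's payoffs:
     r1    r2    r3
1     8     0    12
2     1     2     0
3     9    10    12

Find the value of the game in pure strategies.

9

Row minima: 0, 0, 9 → the maximizer's maximin is 9.
Column maxima: 9, 10, 12 → the minimizer's minimax is 9.
They coincide at (3, r1), so the value is 9.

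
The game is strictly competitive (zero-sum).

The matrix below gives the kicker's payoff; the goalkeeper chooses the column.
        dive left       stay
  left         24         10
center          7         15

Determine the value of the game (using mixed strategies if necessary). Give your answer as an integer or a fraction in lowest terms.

Row minima are 10 and 7, so the kicker's maximin is 10; column maxima are 24 and 15, so the goalkeeper's minimax is 15. These differ, so the equilibrium is in mixed strategies.
Let the kicker play left with probability p. The goalkeeper is indifferent when 24p + 7(1−p) = 10p + 15(1−p), giving p = 4/11.
Let the goalkeeper play dive left with probability q. The kicker is indifferent when 24q + 10(1−q) = 7q + 15(1−q), giving q = 5/22.
The value is 24·(5/22) + (10)·(17/22) = 145/11.

145/11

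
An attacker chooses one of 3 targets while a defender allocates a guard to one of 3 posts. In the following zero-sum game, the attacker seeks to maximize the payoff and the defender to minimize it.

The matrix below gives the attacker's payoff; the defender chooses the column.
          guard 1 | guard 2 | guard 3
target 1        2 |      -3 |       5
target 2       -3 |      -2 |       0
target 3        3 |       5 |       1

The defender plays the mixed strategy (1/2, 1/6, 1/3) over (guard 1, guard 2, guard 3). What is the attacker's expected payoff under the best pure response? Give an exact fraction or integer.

target 1: (2)·(1/2) + (-3)·(1/6) + (5)·(1/3) = 13/6.
target 2: (-3)·(1/2) + (-2)·(1/6) + (0)·(1/3) = -11/6.
target 3: (3)·(1/2) + (5)·(1/6) + (1)·(1/3) = 8/3.
The best pure response is target 3 with expected payoff 8/3.

8/3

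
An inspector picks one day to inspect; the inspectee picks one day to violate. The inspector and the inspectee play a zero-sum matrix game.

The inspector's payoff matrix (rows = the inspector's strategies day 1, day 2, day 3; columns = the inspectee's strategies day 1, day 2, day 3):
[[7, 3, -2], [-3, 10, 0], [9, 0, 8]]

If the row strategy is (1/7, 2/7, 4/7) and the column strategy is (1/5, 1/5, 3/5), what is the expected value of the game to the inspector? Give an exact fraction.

Against (1/5, 1/5, 3/5), each row's expected payoff is day 1: 4/5; day 2: 7/5; day 3: 33/5.
Taking the (1/7, 2/7, 4/7)-weighted average: (1/7)·(4/5) + (2/7)·(7/5) + (4/7)·(33/5) = 30/7.

30/7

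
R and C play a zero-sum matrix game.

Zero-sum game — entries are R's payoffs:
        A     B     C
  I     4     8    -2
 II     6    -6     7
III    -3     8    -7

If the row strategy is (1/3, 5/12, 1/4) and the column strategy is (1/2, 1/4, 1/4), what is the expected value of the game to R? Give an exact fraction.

53/24

Against (1/2, 1/4, 1/4), each row's expected payoff is I: 7/2; II: 13/4; III: -5/4.
Taking the (1/3, 5/12, 1/4)-weighted average: (1/3)·(7/2) + (5/12)·(13/4) + (1/4)·(-5/4) = 53/24.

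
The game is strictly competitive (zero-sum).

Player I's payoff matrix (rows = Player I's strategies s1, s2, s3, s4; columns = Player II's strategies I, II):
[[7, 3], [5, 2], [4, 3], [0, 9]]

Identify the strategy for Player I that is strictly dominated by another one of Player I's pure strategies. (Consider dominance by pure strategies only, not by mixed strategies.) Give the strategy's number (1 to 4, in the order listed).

2

Compare s2 with s1: 7 > 5, 3 > 2.
So s1 strictly dominates s2 for Player I; s2 is strictly dominated.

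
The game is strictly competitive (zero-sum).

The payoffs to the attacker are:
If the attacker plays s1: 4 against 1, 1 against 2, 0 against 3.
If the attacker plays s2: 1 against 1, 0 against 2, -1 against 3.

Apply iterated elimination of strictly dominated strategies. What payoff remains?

Row s2 is strictly dominated by row s1 (4>1, 1>0, 0>-1); eliminate s2.
Column 1 is strictly dominated by 2 for the defender (1<4); eliminate 1.
Column 2 is strictly dominated by 3 for the defender (0<1); eliminate 2.
Only (s1, 3) remains, with payoff 0.

0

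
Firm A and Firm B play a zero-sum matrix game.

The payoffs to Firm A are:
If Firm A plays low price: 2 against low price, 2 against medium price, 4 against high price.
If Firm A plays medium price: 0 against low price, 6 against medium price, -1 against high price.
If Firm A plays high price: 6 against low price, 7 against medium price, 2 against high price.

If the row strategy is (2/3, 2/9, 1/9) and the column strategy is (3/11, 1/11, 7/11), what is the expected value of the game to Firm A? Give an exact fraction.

Against (3/11, 1/11, 7/11), each row's expected payoff is low price: 36/11; medium price: -1/11; high price: 39/11.
Taking the (2/3, 2/9, 1/9)-weighted average: (2/3)·(36/11) + (2/9)·(-1/11) + (1/9)·(39/11) = 23/9.

23/9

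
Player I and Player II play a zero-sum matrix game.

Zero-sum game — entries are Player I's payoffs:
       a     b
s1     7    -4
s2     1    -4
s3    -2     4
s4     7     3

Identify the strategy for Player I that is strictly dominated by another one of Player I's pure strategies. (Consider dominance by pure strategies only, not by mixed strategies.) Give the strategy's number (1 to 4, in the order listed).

2

Compare s2 with s4: 7 > 1, 3 > -4.
So s4 strictly dominates s2 for Player I; s2 is strictly dominated.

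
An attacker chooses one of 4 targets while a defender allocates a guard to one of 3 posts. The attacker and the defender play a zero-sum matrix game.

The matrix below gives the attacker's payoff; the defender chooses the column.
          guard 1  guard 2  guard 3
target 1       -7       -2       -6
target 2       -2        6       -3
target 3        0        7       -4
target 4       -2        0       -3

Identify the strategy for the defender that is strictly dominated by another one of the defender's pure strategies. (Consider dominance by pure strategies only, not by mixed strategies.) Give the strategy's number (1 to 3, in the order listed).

2

The defender prefers columns that give the attacker less. Compare guard 2 with guard 1: -7 < -2, -2 < 6, 0 < 7, -2 < 0.
So guard 1 strictly dominates guard 2 for the defender; guard 2 is strictly dominated.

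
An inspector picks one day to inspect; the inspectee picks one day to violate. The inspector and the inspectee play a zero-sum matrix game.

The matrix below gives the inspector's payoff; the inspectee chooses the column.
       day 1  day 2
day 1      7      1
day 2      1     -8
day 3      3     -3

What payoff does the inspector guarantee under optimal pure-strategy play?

1

Row minima: 1, -8, -3 → the inspector's maximin is 1.
Column maxima: 7, 1 → the inspectee's minimax is 1.
They coincide at (day 1, day 2), so the value is 1.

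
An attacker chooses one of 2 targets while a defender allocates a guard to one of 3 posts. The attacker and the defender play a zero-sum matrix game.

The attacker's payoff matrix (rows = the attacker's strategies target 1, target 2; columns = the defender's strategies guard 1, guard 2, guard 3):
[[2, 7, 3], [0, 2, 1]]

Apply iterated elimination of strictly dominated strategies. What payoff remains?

2

Row target 2 is strictly dominated by row target 1 (2>0, 7>2, 3>1); eliminate target 2.
Column guard 2 is strictly dominated by guard 1 for the defender (2<7); eliminate guard 2.
Column guard 3 is strictly dominated by guard 1 for the defender (2<3); eliminate guard 3.
Only (target 1, guard 1) remains, with payoff 2.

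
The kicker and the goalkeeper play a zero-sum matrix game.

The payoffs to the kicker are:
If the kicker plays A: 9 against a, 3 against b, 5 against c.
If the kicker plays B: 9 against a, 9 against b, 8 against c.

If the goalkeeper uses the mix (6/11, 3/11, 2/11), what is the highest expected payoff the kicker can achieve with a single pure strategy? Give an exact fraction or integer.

97/11

A: (9)·(6/11) + (3)·(3/11) + (5)·(2/11) = 73/11.
B: (9)·(6/11) + (9)·(3/11) + (8)·(2/11) = 97/11.
The best pure response is B with expected payoff 97/11.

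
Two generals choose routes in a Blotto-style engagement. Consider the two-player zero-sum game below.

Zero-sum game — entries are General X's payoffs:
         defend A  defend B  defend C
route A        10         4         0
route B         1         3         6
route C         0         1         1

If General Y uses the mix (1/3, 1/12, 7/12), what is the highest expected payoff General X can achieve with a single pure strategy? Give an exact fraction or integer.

route A: (10)·(1/3) + (4)·(1/12) + (0)·(7/12) = 11/3.
route B: (1)·(1/3) + (3)·(1/12) + (6)·(7/12) = 49/12.
route C: (0)·(1/3) + (1)·(1/12) + (1)·(7/12) = 2/3.
The best pure response is route B with expected payoff 49/12.

49/12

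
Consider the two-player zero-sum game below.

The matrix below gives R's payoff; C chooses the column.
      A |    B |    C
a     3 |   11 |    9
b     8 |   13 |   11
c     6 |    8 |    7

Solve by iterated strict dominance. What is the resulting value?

Column C is strictly dominated by A for C (3<9, 8<11, 6<7); eliminate C.
Column B is strictly dominated by A for C (3<11, 8<13, 6<8); eliminate B.
Row c is strictly dominated by row b (8>6); eliminate c.
Row a is strictly dominated by row b (8>3); eliminate a.
Only (b, A) remains, with payoff 8.

8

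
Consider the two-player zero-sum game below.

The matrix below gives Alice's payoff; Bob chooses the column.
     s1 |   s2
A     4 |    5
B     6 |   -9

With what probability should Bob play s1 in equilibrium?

Row minima are 4 and -9, so Alice's maximin is 4; column maxima are 6 and 5, so Bob's minimax is 5. These differ, so the equilibrium is in mixed strategies.
Let Bob play s1 with probability q. Alice is indifferent when 4q + 5(1−q) = 6q − 9(1−q), giving q = 7/8.

7/8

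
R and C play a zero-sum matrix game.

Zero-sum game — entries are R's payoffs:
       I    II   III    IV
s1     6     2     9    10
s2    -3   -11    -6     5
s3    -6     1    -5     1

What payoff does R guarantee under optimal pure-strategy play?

2

Row minima: 2, -11, -6 → R's maximin is 2.
Column maxima: 6, 2, 9, 10 → C's minimax is 2.
They coincide at (s1, II), so the value is 2.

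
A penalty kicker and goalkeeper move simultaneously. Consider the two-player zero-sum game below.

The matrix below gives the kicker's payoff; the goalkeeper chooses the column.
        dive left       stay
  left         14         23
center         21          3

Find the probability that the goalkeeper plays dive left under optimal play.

Row minima are 14 and 3, so the kicker's maximin is 14; column maxima are 21 and 23, so the goalkeeper's minimax is 21. These differ, so the equilibrium is in mixed strategies.
Let the goalkeeper play dive left with probability q. The kicker is indifferent when 14q + 23(1−q) = 21q + 3(1−q), giving q = 20/27.

20/27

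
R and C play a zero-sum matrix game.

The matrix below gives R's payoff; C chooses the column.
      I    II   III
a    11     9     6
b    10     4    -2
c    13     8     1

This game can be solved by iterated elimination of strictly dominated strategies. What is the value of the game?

6

Column II is strictly dominated by III for C (6<9, -2<4, 1<8); eliminate II.
Row b is strictly dominated by row a (11>10, 6>-2); eliminate b.
Column I is strictly dominated by III for C (6<11, 1<13); eliminate I.
Row c is strictly dominated by row a (6>1); eliminate c.
Only (a, III) remains, with payoff 6.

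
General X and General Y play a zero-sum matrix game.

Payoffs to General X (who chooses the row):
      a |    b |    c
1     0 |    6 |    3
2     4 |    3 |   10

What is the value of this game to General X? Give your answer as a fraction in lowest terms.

24/7

Column c is strictly dominated by a for General Y (it gives General X more in every row).
The remaining 2×2 game on (1, 2) × (a, b) has no saddle point. Let General X play 1 with probability p; indifference gives 4(1−p) = 6p + 3(1−p), so p = 1/7.
Similarly General Y's optimal q on a is 3/7, and the value is 0·(3/7) + (6)·(4/7) = 24/7.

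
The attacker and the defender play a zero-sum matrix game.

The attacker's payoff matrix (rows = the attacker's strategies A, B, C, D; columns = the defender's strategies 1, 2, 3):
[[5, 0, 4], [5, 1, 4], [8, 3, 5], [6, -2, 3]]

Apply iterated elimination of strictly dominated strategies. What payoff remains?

Row A is strictly dominated by row C (8>5, 3>0, 5>4); eliminate A.
Column 1 is strictly dominated by 2 for the defender (1<5, 3<8, -2<6); eliminate 1.
Row B is strictly dominated by row C (3>1, 5>4); eliminate B.
Column 3 is strictly dominated by 2 for the defender (3<5, -2<3); eliminate 3.
Row D is strictly dominated by row C (3>-2); eliminate D.
Only (C, 2) remains, with payoff 3.

3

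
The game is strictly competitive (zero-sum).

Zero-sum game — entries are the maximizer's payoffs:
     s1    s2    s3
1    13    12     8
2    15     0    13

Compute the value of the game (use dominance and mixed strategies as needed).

Column s1 is strictly dominated by s3 for the minimizer (it gives the maximizer more in every row).
The remaining 2×2 game on (1, 2) × (s2, s3) has no saddle point. Let the maximizer play 1 with probability p; indifference gives 12p = 8p + 13(1−p), so p = 13/17.
Similarly the minimizer's optimal q on s2 is 5/17, and the value is 12·(5/17) + (8)·(12/17) = 156/17.

156/17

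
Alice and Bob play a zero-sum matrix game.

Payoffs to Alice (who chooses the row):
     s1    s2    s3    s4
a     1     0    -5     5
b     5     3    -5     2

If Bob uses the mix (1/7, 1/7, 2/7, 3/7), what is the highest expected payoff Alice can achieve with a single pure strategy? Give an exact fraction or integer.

a: (1)·(1/7) + (0)·(1/7) + (-5)·(2/7) + (5)·(3/7) = 6/7.
b: (5)·(1/7) + (3)·(1/7) + (-5)·(2/7) + (2)·(3/7) = 4/7.
The best pure response is a with expected payoff 6/7.

6/7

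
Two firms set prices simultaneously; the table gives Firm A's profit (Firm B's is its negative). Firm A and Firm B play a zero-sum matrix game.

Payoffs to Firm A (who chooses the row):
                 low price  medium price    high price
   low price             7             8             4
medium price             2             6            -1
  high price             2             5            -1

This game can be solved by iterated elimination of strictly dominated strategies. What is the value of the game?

4

Column low price is strictly dominated by high price for Firm B (4<7, -1<2, -1<2); eliminate low price.
Row medium price is strictly dominated by row low price (8>6, 4>-1); eliminate medium price.
Column medium price is strictly dominated by high price for Firm B (4<8, -1<5); eliminate medium price.
Row high price is strictly dominated by row low price (4>-1); eliminate high price.
Only (low price, high price) remains, with payoff 4.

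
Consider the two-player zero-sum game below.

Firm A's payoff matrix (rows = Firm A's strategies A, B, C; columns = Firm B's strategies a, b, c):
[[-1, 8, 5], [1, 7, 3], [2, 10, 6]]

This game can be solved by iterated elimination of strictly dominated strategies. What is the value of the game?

2

Column c is strictly dominated by a for Firm B (-1<5, 1<3, 2<6); eliminate c.
Column b is strictly dominated by a for Firm B (-1<8, 1<7, 2<10); eliminate b.
Row A is strictly dominated by row B (1>-1); eliminate A.
Row B is strictly dominated by row C (2>1); eliminate B.
Only (C, a) remains, with payoff 2.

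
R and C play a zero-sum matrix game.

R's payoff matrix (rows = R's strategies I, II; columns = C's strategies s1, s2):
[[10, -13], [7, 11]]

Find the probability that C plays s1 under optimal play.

8/9

Row minima are -13 and 7, so R's maximin is 7; column maxima are 10 and 11, so C's minimax is 10. These differ, so the equilibrium is in mixed strategies.
Let C play s1 with probability q. R is indifferent when 10q − 13(1−q) = 7q + 11(1−q), giving q = 8/9.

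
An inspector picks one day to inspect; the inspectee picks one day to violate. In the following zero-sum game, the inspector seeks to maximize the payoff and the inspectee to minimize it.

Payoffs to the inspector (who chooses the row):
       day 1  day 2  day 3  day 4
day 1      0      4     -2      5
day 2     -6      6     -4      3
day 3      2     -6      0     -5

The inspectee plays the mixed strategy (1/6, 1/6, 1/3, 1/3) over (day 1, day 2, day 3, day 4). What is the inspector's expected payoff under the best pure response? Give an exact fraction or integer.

day 1: (0)·(1/6) + (4)·(1/6) + (-2)·(1/3) + (5)·(1/3) = 5/3.
day 2: (-6)·(1/6) + (6)·(1/6) + (-4)·(1/3) + (3)·(1/3) = -1/3.
day 3: (2)·(1/6) + (-6)·(1/6) + (0)·(1/3) + (-5)·(1/3) = -7/3.
The best pure response is day 1 with expected payoff 5/3.

5/3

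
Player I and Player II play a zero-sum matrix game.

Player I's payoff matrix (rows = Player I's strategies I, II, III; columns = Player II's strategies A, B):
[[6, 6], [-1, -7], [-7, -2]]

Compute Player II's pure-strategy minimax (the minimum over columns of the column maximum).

The worst case (largest entry) in each column is A: 6, B: 6.
The best (smallest) of these is 6.

6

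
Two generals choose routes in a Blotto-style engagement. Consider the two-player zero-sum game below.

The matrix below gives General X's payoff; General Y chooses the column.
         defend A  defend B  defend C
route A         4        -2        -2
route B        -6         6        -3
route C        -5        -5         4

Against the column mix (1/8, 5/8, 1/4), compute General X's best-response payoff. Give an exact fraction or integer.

9/4

route A: (4)·(1/8) + (-2)·(5/8) + (-2)·(1/4) = -5/4.
route B: (-6)·(1/8) + (6)·(5/8) + (-3)·(1/4) = 9/4.
route C: (-5)·(1/8) + (-5)·(5/8) + (4)·(1/4) = -11/4.
The best pure response is route B with expected payoff 9/4.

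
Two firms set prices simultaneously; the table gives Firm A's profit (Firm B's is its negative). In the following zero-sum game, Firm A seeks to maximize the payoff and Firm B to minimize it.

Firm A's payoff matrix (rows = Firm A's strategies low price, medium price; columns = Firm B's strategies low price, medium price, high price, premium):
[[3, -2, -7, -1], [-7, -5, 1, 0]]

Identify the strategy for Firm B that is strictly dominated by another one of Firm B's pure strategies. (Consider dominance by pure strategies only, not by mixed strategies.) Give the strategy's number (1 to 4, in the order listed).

Firm B prefers columns that give Firm A less. Compare premium with medium price: -2 < -1, -5 < 0.
So medium price strictly dominates premium for Firm B; premium is strictly dominated.

4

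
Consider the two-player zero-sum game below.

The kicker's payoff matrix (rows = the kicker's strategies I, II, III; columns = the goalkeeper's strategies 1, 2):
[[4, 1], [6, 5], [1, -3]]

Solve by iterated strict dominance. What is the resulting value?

Column 1 is strictly dominated by 2 for the goalkeeper (1<4, 5<6, -3<1); eliminate 1.
Row I is strictly dominated by row II (5>1); eliminate I.
Row III is strictly dominated by row II (5>-3); eliminate III.
Only (II, 2) remains, with payoff 5.

5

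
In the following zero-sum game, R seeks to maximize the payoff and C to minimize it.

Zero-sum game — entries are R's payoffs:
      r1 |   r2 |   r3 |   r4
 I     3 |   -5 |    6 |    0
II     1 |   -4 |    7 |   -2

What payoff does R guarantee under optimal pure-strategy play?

-4

Row minima: -5, -4 → R's maximin is -4.
Column maxima: 3, -4, 7, 0 → C's minimax is -4.
They coincide at (II, r2), so the value is -4.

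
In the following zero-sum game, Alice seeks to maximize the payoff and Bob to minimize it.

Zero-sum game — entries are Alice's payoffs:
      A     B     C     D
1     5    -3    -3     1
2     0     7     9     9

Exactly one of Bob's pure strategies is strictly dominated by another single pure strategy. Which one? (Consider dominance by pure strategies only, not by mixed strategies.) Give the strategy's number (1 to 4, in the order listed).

4

Bob prefers columns that give Alice less. Compare D with B: -3 < 1, 7 < 9.
So B strictly dominates D for Bob; D is strictly dominated.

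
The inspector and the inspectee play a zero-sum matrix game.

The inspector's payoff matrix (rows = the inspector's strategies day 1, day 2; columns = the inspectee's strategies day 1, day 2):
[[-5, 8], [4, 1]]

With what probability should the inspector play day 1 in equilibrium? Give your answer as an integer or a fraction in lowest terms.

3/16

Row minima are -5 and 1, so the inspector's maximin is 1; column maxima are 4 and 8, so the inspectee's minimax is 4. These differ, so the equilibrium is in mixed strategies.
Let the inspector play day 1 with probability p. The inspectee is indifferent when −5p + 4(1−p) = 8p + (1−p), giving p = 3/16.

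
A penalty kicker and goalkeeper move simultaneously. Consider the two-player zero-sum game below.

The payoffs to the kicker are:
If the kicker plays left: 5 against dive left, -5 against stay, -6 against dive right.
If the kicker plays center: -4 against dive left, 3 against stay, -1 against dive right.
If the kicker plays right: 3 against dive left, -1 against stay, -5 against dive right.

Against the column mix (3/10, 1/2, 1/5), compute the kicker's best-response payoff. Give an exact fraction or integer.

left: (5)·(3/10) + (-5)·(1/2) + (-6)·(1/5) = -11/5.
center: (-4)·(3/10) + (3)·(1/2) + (-1)·(1/5) = 1/10.
right: (3)·(3/10) + (-1)·(1/2) + (-5)·(1/5) = -3/5.
The best pure response is center with expected payoff 1/10.

1/10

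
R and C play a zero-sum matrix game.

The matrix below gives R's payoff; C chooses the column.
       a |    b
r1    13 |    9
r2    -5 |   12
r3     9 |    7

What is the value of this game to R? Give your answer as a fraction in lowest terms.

Row r3 is strictly dominated by row r1, so R never plays it.
The remaining 2×2 game on (r1, r2) × (a, b) has no saddle point. Let R play r1 with probability p; indifference gives 13p − 5(1−p) = 9p + 12(1−p), so p = 17/21.
Similarly C's optimal q on a is 1/7, and the value is 13·(1/7) + (9)·(6/7) = 67/7.

67/7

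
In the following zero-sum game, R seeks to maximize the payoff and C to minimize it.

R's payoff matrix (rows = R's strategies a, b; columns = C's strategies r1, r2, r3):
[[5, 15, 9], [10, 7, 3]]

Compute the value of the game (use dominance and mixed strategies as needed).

75/11

Column r2 is strictly dominated by r3 for C (it gives R more in every row).
The remaining 2×2 game on (a, b) × (r1, r3) has no saddle point. Let R play a with probability p; indifference gives 5p + 10(1−p) = 9p + 3(1−p), so p = 7/11.
Similarly C's optimal q on r1 is 6/11, and the value is 5·(6/11) + (9)·(5/11) = 75/11.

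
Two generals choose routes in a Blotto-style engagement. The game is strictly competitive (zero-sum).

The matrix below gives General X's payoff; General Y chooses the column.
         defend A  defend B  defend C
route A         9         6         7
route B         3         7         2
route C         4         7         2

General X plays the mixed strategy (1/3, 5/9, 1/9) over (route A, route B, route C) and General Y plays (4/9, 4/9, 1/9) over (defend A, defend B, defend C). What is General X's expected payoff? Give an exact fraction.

457/81

Against (4/9, 4/9, 1/9), each row's expected payoff is route A: 67/9; route B: 14/3; route C: 46/9.
Taking the (1/3, 5/9, 1/9)-weighted average: (1/3)·(67/9) + (5/9)·(14/3) + (1/9)·(46/9) = 457/81.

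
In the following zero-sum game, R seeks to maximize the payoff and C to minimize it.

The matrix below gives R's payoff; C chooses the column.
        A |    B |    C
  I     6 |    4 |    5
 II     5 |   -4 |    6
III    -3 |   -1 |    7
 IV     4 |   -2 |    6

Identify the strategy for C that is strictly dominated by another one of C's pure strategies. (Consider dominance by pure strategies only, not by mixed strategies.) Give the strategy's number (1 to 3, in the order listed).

C prefers columns that give R less. Compare C with B: 4 < 5, -4 < 6, -1 < 7, -2 < 6.
So B strictly dominates C for C; C is strictly dominated.

3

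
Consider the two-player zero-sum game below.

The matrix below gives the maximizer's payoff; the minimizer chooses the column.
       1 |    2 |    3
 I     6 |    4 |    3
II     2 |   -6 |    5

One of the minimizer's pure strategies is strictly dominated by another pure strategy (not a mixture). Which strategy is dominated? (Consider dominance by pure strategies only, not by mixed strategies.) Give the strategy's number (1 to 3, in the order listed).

1

The minimizer prefers columns that give the maximizer less. Compare 1 with 2: 4 < 6, -6 < 2.
So 2 strictly dominates 1 for the minimizer; 1 is strictly dominated.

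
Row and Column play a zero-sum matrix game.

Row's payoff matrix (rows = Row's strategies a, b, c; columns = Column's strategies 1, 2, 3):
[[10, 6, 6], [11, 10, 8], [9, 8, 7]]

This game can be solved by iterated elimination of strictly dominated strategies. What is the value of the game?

8

Column 1 is strictly dominated by 2 for Column (6<10, 10<11, 8<9); eliminate 1.
Row a is strictly dominated by row b (10>6, 8>6); eliminate a.
Row c is strictly dominated by row b (10>8, 8>7); eliminate c.
Column 2 is strictly dominated by 3 for Column (8<10); eliminate 2.
Only (b, 3) remains, with payoff 8.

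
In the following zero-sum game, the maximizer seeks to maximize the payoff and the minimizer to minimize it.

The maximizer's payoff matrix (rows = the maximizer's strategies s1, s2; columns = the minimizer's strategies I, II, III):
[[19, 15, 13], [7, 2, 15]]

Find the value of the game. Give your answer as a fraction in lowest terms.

199/15

Column I is strictly dominated by II for the minimizer (it gives the maximizer more in every row).
The remaining 2×2 game on (s1, s2) × (II, III) has no saddle point. Let the maximizer play s1 with probability p; indifference gives 15p + 2(1−p) = 13p + 15(1−p), so p = 13/15.
Similarly the minimizer's optimal q on II is 2/15, and the value is 15·(2/15) + (13)·(13/15) = 199/15.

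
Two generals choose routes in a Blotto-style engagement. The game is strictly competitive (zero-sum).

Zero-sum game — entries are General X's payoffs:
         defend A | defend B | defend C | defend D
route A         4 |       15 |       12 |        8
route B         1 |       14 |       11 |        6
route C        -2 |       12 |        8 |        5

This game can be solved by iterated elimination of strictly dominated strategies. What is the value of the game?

Row route B is strictly dominated by row route A (4>1, 15>14, 12>11, 8>6); eliminate route B.
Row route C is strictly dominated by row route A (4>-2, 15>12, 12>8, 8>5); eliminate route C.
Column defend B is strictly dominated by defend A for General Y (4<15); eliminate defend B.
Column defend D is strictly dominated by defend A for General Y (4<8); eliminate defend D.
Column defend C is strictly dominated by defend A for General Y (4<12); eliminate defend C.
Only (route A, defend A) remains, with payoff 4.

4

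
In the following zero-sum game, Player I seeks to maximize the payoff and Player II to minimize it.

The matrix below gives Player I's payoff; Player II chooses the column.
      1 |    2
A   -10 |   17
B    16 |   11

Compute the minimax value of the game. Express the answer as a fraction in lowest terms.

191/16

Row minima are -10 and 11, so Player I's maximin is 11; column maxima are 16 and 17, so Player II's minimax is 16. These differ, so the equilibrium is in mixed strategies.
Let Player I play A with probability p. Player II is indifferent when −10p + 16(1−p) = 17p + 11(1−p), giving p = 5/32.
Let Player II play 1 with probability q. Player I is indifferent when −10q + 17(1−q) = 16q + 11(1−q), giving q = 3/16.
The value is -10·(3/16) + (17)·(13/16) = 191/16.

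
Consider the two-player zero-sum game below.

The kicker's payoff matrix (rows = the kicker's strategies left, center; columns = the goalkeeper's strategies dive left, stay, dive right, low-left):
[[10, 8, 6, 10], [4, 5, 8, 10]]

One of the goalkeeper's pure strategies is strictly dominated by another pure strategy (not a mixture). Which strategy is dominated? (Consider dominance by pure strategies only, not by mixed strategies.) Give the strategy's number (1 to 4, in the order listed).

4

The goalkeeper prefers columns that give the kicker less. Compare low-left with stay: 8 < 10, 5 < 10.
So stay strictly dominates low-left for the goalkeeper; low-left is strictly dominated.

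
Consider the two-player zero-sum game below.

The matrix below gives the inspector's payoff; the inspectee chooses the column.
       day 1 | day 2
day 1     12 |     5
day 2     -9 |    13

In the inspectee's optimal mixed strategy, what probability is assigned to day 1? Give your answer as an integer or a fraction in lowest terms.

8/29

Row minima are 5 and -9, so the inspector's maximin is 5; column maxima are 12 and 13, so the inspectee's minimax is 12. These differ, so the equilibrium is in mixed strategies.
Let the inspectee play day 1 with probability q. The inspector is indifferent when 12q + 5(1−q) = −9q + 13(1−q), giving q = 8/29.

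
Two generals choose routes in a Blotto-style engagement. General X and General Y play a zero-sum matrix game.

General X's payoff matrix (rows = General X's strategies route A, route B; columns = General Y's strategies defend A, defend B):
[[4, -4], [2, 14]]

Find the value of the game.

16/5

Row minima are -4 and 2, so General X's maximin is 2; column maxima are 4 and 14, so General Y's minimax is 4. These differ, so the equilibrium is in mixed strategies.
Let General X play route A with probability p. General Y is indifferent when 4p + 2(1−p) = −4p + 14(1−p), giving p = 3/5.
Let General Y play defend A with probability q. General X is indifferent when 4q − 4(1−q) = 2q + 14(1−q), giving q = 9/10.
The value is 4·(9/10) + (-4)·(1/10) = 16/5.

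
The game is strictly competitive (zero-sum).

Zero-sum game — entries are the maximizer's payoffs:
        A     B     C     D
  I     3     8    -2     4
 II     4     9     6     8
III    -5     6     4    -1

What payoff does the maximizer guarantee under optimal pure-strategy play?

Row minima: -2, 4, -5 → the maximizer's maximin is 4.
Column maxima: 4, 9, 6, 8 → the minimizer's minimax is 4.
They coincide at (II, A), so the value is 4.

4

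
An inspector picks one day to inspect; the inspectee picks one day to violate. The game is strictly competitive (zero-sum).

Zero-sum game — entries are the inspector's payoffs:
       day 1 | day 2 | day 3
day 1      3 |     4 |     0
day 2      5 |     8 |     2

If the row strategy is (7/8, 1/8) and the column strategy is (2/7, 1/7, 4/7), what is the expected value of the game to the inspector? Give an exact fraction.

12/7

Against (2/7, 1/7, 4/7), each row's expected payoff is day 1: 10/7; day 2: 26/7.
Taking the (7/8, 1/8)-weighted average: (7/8)·(10/7) + (1/8)·(26/7) = 12/7.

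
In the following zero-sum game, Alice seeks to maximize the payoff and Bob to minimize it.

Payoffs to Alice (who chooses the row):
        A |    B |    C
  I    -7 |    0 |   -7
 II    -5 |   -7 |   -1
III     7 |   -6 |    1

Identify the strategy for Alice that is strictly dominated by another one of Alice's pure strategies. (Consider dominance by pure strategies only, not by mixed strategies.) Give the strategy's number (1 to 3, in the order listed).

Compare II with III: 7 > -5, -6 > -7, 1 > -1.
So III strictly dominates II for Alice; II is strictly dominated.

2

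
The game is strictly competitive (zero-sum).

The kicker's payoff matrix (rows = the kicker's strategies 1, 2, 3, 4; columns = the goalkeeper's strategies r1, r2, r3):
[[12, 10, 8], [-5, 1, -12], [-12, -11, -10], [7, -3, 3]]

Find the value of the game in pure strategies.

Row minima: 8, -12, -12, -3 → the kicker's maximin is 8.
Column maxima: 12, 10, 8 → the goalkeeper's minimax is 8.
They coincide at (1, r3), so the value is 8.

8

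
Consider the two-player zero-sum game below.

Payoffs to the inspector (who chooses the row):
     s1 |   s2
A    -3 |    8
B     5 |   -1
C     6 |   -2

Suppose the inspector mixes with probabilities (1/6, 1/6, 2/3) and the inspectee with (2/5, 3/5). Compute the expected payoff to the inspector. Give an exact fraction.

49/30

Against (2/5, 3/5), each row's expected payoff is A: 18/5; B: 7/5; C: 6/5.
Taking the (1/6, 1/6, 2/3)-weighted average: (1/6)·(18/5) + (1/6)·(7/5) + (2/3)·(6/5) = 49/30.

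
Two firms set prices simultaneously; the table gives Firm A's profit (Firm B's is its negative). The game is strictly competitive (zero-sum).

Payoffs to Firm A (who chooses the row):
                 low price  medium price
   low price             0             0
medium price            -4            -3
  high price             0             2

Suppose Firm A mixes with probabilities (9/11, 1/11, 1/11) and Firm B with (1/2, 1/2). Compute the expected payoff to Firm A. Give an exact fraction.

-5/22

Against (1/2, 1/2), each row's expected payoff is low price: 0; medium price: -7/2; high price: 1.
Taking the (9/11, 1/11, 1/11)-weighted average: (9/11)·(0) + (1/11)·(-7/2) + (1/11)·(1) = -5/22.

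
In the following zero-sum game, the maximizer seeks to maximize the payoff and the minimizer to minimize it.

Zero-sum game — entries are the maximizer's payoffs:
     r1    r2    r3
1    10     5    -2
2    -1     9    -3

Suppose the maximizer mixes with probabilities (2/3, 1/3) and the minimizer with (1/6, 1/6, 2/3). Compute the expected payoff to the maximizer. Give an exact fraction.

5/9

Against (1/6, 1/6, 2/3), each row's expected payoff is 1: 7/6; 2: -2/3.
Taking the (2/3, 1/3)-weighted average: (2/3)·(7/6) + (1/3)·(-2/3) = 5/9.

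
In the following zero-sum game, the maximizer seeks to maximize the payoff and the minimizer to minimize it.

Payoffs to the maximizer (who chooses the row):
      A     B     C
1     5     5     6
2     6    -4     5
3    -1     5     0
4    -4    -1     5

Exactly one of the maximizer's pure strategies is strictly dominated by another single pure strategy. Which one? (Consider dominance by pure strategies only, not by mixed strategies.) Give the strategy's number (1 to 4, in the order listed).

Compare 4 with 1: 5 > -4, 5 > -1, 6 > 5.
So 1 strictly dominates 4 for the maximizer; 4 is strictly dominated.

4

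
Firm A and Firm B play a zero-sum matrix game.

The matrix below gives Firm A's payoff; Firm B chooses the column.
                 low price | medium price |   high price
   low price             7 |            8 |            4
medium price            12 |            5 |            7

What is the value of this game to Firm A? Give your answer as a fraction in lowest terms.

6

Column low price is strictly dominated by high price for Firm B (it gives Firm A more in every row).
The remaining 2×2 game on (low price, medium price) × (medium price, high price) has no saddle point. Let Firm A play low price with probability p; indifference gives 8p + 5(1−p) = 4p + 7(1−p), so p = 1/3.
Similarly Firm B's optimal q on medium price is 1/2, and the value is 8·(1/2) + (4)·(1/2) = 6.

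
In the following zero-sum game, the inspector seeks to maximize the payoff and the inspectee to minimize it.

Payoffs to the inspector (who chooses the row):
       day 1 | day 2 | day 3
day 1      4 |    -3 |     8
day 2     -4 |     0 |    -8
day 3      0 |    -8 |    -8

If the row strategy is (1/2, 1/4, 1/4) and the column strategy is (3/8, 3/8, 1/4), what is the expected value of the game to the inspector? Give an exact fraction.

Against (3/8, 3/8, 1/4), each row's expected payoff is day 1: 19/8; day 2: -7/2; day 3: -5.
Taking the (1/2, 1/4, 1/4)-weighted average: (1/2)·(19/8) + (1/4)·(-7/2) + (1/4)·(-5) = -15/16.

-15/16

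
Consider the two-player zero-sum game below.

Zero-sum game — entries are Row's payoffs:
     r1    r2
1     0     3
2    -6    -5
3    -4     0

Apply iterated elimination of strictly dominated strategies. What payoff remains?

0

Row 2 is strictly dominated by row 1 (0>-6, 3>-5); eliminate 2.
Column r2 is strictly dominated by r1 for Column (0<3, -4<0); eliminate r2.
Row 3 is strictly dominated by row 1 (0>-4); eliminate 3.
Only (1, r1) remains, with payoff 0.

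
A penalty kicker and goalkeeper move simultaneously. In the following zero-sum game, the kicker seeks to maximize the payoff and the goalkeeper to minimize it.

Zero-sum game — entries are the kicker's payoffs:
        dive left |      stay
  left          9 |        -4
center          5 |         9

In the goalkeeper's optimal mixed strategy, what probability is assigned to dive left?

13/17

Row minima are -4 and 5, so the kicker's maximin is 5; column maxima are 9 and 9, so the goalkeeper's minimax is 9. These differ, so the equilibrium is in mixed strategies.
Let the goalkeeper play dive left with probability q. The kicker is indifferent when 9q − 4(1−q) = 5q + 9(1−q), giving q = 13/17.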